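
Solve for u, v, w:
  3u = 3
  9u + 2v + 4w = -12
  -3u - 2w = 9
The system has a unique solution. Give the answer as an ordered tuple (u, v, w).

(1, 3/2, -6)

Form the augmented matrix and row-reduce:
  [  3  0   0  |    3 ]
  [  9  2   4  |  -12 ]
  [ -3  0  -2  |    9 ]
R1 -> 1/3·R1
R2 -> R2 − 9·R1
R3 -> R3 + 3·R1
R2 -> 1/2·R2
R3 -> -1/2·R3
R2 -> R2 − 2·R3
Reading off the last column: u = 1, v = 3/2, w = -6.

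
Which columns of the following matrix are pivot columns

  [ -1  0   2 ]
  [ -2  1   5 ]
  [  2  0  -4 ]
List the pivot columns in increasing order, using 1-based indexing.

R1 → -1·R1
  [  1  0  -2 ]
  [ -2  1   5 ]
  [  2  0  -4 ]
R2 → R2 + 2·R1
  [ 1  0  -2 ]
  [ 0  1   1 ]
  [ 2  0  -4 ]
R3 → R3 − 2·R1
  [ 1  0  -2 ]
  [ 0  1   1 ]
  [ 0  0   0 ]
Pivot columns are the columns containing a leading 1.

1, 2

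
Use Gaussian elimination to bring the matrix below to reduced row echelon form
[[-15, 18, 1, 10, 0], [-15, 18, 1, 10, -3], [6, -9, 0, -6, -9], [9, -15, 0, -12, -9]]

[[1, 0, 0, 2, 0], [0, 1, 0, 2, 0], [0, 0, 1, 4, 0], [0, 0, 0, 0, 1]]

Multiply R1 by -1/15.
  [   1  -6/5  -1/15  -2/3   0 ]
  [ -15    18      1    10  -3 ]
  [   6    -9      0    -6  -9 ]
  [   9   -15      0   -12  -9 ]
Add 15 times R1 to R2.
  [ 1  -6/5  -1/15  -2/3   0 ]
  [ 0     0      0     0  -3 ]
  [ 6    -9      0    -6  -9 ]
  [ 9   -15      0   -12  -9 ]
Subtract 6 times R1 from R3.
  [ 1  -6/5  -1/15  -2/3   0 ]
  [ 0     0      0     0  -3 ]
  [ 0  -9/5    2/5    -2  -9 ]
  [ 9   -15      0   -12  -9 ]
Subtract 9 times R1 from R4.
  [ 1   -6/5  -1/15  -2/3   0 ]
  [ 0      0      0     0  -3 ]
  [ 0   -9/5    2/5    -2  -9 ]
  [ 0  -21/5    3/5    -6  -9 ]
Swap R2 and R3.
  [ 1   -6/5  -1/15  -2/3   0 ]
  [ 0   -9/5    2/5    -2  -9 ]
  [ 0      0      0     0  -3 ]
  [ 0  -21/5    3/5    -6  -9 ]
Multiply R2 by -5/9.
  [ 1   -6/5  -1/15  -2/3   0 ]
  [ 0      1   -2/9  10/9   5 ]
  [ 0      0      0     0  -3 ]
  [ 0  -21/5    3/5    -6  -9 ]
Add 21/5 times R2 to R4.
  [ 1  -6/5  -1/15  -2/3   0 ]
  [ 0     1   -2/9  10/9   5 ]
  [ 0     0      0     0  -3 ]
  [ 0     0   -1/3  -4/3  12 ]
Swap R3 and R4.
  [ 1  -6/5  -1/15  -2/3   0 ]
  [ 0     1   -2/9  10/9   5 ]
  [ 0     0   -1/3  -4/3  12 ]
  [ 0     0      0     0  -3 ]
Multiply R3 by -3.
  [ 1  -6/5  -1/15  -2/3    0 ]
  [ 0     1   -2/9  10/9    5 ]
  [ 0     0      1     4  -36 ]
  [ 0     0      0     0   -3 ]
Multiply R4 by -1/3.
  [ 1  -6/5  -1/15  -2/3    0 ]
  [ 0     1   -2/9  10/9    5 ]
  [ 0     0      1     4  -36 ]
  [ 0     0      0     0    1 ]
Add 36 times R4 to R3.
  [ 1  -6/5  -1/15  -2/3  0 ]
  [ 0     1   -2/9  10/9  5 ]
  [ 0     0      1     4  0 ]
  [ 0     0      0     0  1 ]
Subtract 5 times R4 from R2.
  [ 1  -6/5  -1/15  -2/3  0 ]
  [ 0     1   -2/9  10/9  0 ]
  [ 0     0      1     4  0 ]
  [ 0     0      0     0  1 ]
Add 2/9 times R3 to R2.
  [ 1  -6/5  -1/15  -2/3  0 ]
  [ 0     1      0     2  0 ]
  [ 0     0      1     4  0 ]
  [ 0     0      0     0  1 ]
Add 1/15 times R3 to R1.
  [ 1  -6/5  0  -2/5  0 ]
  [ 0     1  0     2  0 ]
  [ 0     0  1     4  0 ]
  [ 0     0  0     0  1 ]
Add 6/5 times R2 to R1.
  [ 1  0  0  2  0 ]
  [ 0  1  0  2  0 ]
  [ 0  0  1  4  0 ]
  [ 0  0  0  0  1 ]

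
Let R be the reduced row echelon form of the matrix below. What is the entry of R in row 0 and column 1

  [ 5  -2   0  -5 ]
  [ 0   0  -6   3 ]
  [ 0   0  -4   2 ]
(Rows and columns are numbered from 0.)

R1 → 1/5·R1
R2 → -1/6·R2
R3 → R3 + 4·R2

-2/5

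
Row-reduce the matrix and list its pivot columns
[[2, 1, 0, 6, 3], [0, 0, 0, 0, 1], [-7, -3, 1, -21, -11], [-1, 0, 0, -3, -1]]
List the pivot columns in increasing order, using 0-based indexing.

r1 → 1/2·r1
  [  1  1/2  0    3  3/2 ]
  [  0    0  0    0    1 ]
  [ -7   -3  1  -21  -11 ]
  [ -1    0  0   -3   -1 ]
r3 → r3 + 7·r1
  [  1  1/2  0   3   3/2 ]
  [  0    0  0   0     1 ]
  [  0  1/2  1   0  -1/2 ]
  [ -1    0  0  -3    -1 ]
r4 → r4 + r1
  [ 1  1/2  0  3   3/2 ]
  [ 0    0  0  0     1 ]
  [ 0  1/2  1  0  -1/2 ]
  [ 0  1/2  0  0   1/2 ]
r2 <=> r3
  [ 1  1/2  0  3   3/2 ]
  [ 0  1/2  1  0  -1/2 ]
  [ 0    0  0  0     1 ]
  [ 0  1/2  0  0   1/2 ]
r2 → 2·r2
  [ 1  1/2  0  3  3/2 ]
  [ 0    1  2  0   -1 ]
  [ 0    0  0  0    1 ]
  [ 0  1/2  0  0  1/2 ]
r4 → r4 − 1/2·r2
  [ 1  1/2   0  3  3/2 ]
  [ 0    1   2  0   -1 ]
  [ 0    0   0  0    1 ]
  [ 0    0  -1  0    1 ]
r3 <=> r4
  [ 1  1/2   0  3  3/2 ]
  [ 0    1   2  0   -1 ]
  [ 0    0  -1  0    1 ]
  [ 0    0   0  0    1 ]
r3 → -1·r3
  [ 1  1/2  0  3  3/2 ]
  [ 0    1  2  0   -1 ]
  [ 0    0  1  0   -1 ]
  [ 0    0  0  0    1 ]
r3 → r3 + r4
  [ 1  1/2  0  3  3/2 ]
  [ 0    1  2  0   -1 ]
  [ 0    0  1  0    0 ]
  [ 0    0  0  0    1 ]
r2 → r2 + r4
  [ 1  1/2  0  3  3/2 ]
  [ 0    1  2  0    0 ]
  [ 0    0  1  0    0 ]
  [ 0    0  0  0    1 ]
r1 → r1 − 3/2·r4
  [ 1  1/2  0  3  0 ]
  [ 0    1  2  0  0 ]
  [ 0    0  1  0  0 ]
  [ 0    0  0  0  1 ]
r2 → r2 − 2·r3
  [ 1  1/2  0  3  0 ]
  [ 0    1  0  0  0 ]
  [ 0    0  1  0  0 ]
  [ 0    0  0  0  1 ]
r1 → r1 − 1/2·r2
  [ 1  0  0  3  0 ]
  [ 0  1  0  0  0 ]
  [ 0  0  1  0  0 ]
  [ 0  0  0  0  1 ]
Pivot columns are the columns containing a leading 1.

0, 1, 2, 4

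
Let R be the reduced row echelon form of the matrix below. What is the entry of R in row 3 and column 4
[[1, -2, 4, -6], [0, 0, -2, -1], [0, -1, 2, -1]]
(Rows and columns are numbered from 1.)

1/2

r2 <=> r3
  [ 1  -2   4  -6 ]
  [ 0  -1   2  -1 ]
  [ 0   0  -2  -1 ]
r2 := -1·r2
  [ 1  -2   4  -6 ]
  [ 0   1  -2   1 ]
  [ 0   0  -2  -1 ]
r3 := -1/2·r3
  [ 1  -2   4   -6 ]
  [ 0   1  -2    1 ]
  [ 0   0   1  1/2 ]
r2 := r2 + 2·r3
  [ 1  -2  4   -6 ]
  [ 0   1  0    2 ]
  [ 0   0  1  1/2 ]
r1 := r1 − 4·r3
  [ 1  -2  0   -8 ]
  [ 0   1  0    2 ]
  [ 0   0  1  1/2 ]
r1 := r1 + 2·r2
  [ 1  0  0   -4 ]
  [ 0  1  0    2 ]
  [ 0  0  1  1/2 ]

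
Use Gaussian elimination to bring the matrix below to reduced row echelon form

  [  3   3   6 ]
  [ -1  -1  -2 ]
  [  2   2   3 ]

[[1, 1, 0], [0, 0, 1], [0, 0, 0]]

R1 -> 1/3·R1
  [  1   1   2 ]
  [ -1  -1  -2 ]
  [  2   2   3 ]
R2 -> R2 + R1
  [ 1  1  2 ]
  [ 0  0  0 ]
  [ 2  2  3 ]
R3 -> R3 − 2·R1
  [ 1  1   2 ]
  [ 0  0   0 ]
  [ 0  0  -1 ]
R2 <-> R3
  [ 1  1   2 ]
  [ 0  0  -1 ]
  [ 0  0   0 ]
R2 -> -1·R2
  [ 1  1  2 ]
  [ 0  0  1 ]
  [ 0  0  0 ]
R1 -> R1 − 2·R2
  [ 1  1  0 ]
  [ 0  0  1 ]
  [ 0  0  0 ]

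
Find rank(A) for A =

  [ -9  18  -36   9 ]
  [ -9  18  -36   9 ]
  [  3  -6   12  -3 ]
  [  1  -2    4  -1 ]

ρ1 := -1/9·ρ1
  [  1  -2    4  -1 ]
  [ -9  18  -36   9 ]
  [  3  -6   12  -3 ]
  [  1  -2    4  -1 ]
ρ2 := ρ2 + 9·ρ1
  [ 1  -2   4  -1 ]
  [ 0   0   0   0 ]
  [ 3  -6  12  -3 ]
  [ 1  -2   4  -1 ]
ρ3 := ρ3 − 3·ρ1
  [ 1  -2  4  -1 ]
  [ 0   0  0   0 ]
  [ 0   0  0   0 ]
  [ 1  -2  4  -1 ]
ρ4 := ρ4 − ρ1
  [ 1  -2  4  -1 ]
  [ 0   0  0   0 ]
  [ 0   0  0   0 ]
  [ 0   0  0   0 ]
The reduced form has 1 nonzero row.

rank = 1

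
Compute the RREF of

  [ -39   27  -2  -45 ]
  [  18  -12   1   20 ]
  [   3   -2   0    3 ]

[[1, 0, 0, -1/3], [0, 1, 0, -2], [0, 0, 1, 2]]

R1 -> -1/39·R1
  [  1  -9/13  2/39  15/13 ]
  [ 18    -12     1     20 ]
  [  3     -2     0      3 ]
R2 -> R2 − 18·R1
  [ 1  -9/13  2/39   15/13 ]
  [ 0   6/13  1/13  -10/13 ]
  [ 3     -2     0       3 ]
R3 -> R3 − 3·R1
  [ 1  -9/13   2/39   15/13 ]
  [ 0   6/13   1/13  -10/13 ]
  [ 0   1/13  -2/13   -6/13 ]
R2 -> 13/6·R2
  [ 1  -9/13   2/39  15/13 ]
  [ 0      1    1/6   -5/3 ]
  [ 0   1/13  -2/13  -6/13 ]
R3 -> R3 − 1/13·R2
  [ 1  -9/13  2/39  15/13 ]
  [ 0      1   1/6   -5/3 ]
  [ 0      0  -1/6   -1/3 ]
R3 -> -6·R3
  [ 1  -9/13  2/39  15/13 ]
  [ 0      1   1/6   -5/3 ]
  [ 0      0     1      2 ]
R2 -> R2 − 1/6·R3
  [ 1  -9/13  2/39  15/13 ]
  [ 0      1     0     -2 ]
  [ 0      0     1      2 ]
R1 -> R1 − 2/39·R3
  [ 1  -9/13  0  41/39 ]
  [ 0      1  0     -2 ]
  [ 0      0  1      2 ]
R1 -> R1 + 9/13·R2
  [ 1  0  0  -1/3 ]
  [ 0  1  0    -2 ]
  [ 0  0  1     2 ]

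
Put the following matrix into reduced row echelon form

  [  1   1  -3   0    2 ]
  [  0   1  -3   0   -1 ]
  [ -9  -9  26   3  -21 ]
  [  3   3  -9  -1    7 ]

Add 9 times r1 to r3.
  [ 1  1  -3   0   2 ]
  [ 0  1  -3   0  -1 ]
  [ 0  0  -1   3  -3 ]
  [ 3  3  -9  -1   7 ]
Subtract 3 times r1 from r4.
  [ 1  1  -3   0   2 ]
  [ 0  1  -3   0  -1 ]
  [ 0  0  -1   3  -3 ]
  [ 0  0   0  -1   1 ]
Multiply r3 by -1.
  [ 1  1  -3   0   2 ]
  [ 0  1  -3   0  -1 ]
  [ 0  0   1  -3   3 ]
  [ 0  0   0  -1   1 ]
Multiply r4 by -1.
  [ 1  1  -3   0   2 ]
  [ 0  1  -3   0  -1 ]
  [ 0  0   1  -3   3 ]
  [ 0  0   0   1  -1 ]
Add 3 times r4 to r3.
  [ 1  1  -3  0   2 ]
  [ 0  1  -3  0  -1 ]
  [ 0  0   1  0   0 ]
  [ 0  0   0  1  -1 ]
Add 3 times r3 to r2.
  [ 1  1  -3  0   2 ]
  [ 0  1   0  0  -1 ]
  [ 0  0   1  0   0 ]
  [ 0  0   0  1  -1 ]
Add 3 times r3 to r1.
  [ 1  1  0  0   2 ]
  [ 0  1  0  0  -1 ]
  [ 0  0  1  0   0 ]
  [ 0  0  0  1  -1 ]
Subtract r2 from r1.
  [ 1  0  0  0   3 ]
  [ 0  1  0  0  -1 ]
  [ 0  0  1  0   0 ]
  [ 0  0  0  1  -1 ]

[[1, 0, 0, 0, 3], [0, 1, 0, 0, -1], [0, 0, 1, 0, 0], [0, 0, 0, 1, -1]]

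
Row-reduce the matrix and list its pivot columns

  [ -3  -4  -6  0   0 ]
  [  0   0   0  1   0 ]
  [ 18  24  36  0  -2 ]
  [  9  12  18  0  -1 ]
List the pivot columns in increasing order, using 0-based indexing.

R1 -> -1/3·R1
  [  1  4/3   2  0   0 ]
  [  0    0   0  1   0 ]
  [ 18   24  36  0  -2 ]
  [  9   12  18  0  -1 ]
R3 -> R3 − 18·R1
  [ 1  4/3   2  0   0 ]
  [ 0    0   0  1   0 ]
  [ 0    0   0  0  -2 ]
  [ 9   12  18  0  -1 ]
R4 -> R4 − 9·R1
  [ 1  4/3  2  0   0 ]
  [ 0    0  0  1   0 ]
  [ 0    0  0  0  -2 ]
  [ 0    0  0  0  -1 ]
R3 -> -1/2·R3
  [ 1  4/3  2  0   0 ]
  [ 0    0  0  1   0 ]
  [ 0    0  0  0   1 ]
  [ 0    0  0  0  -1 ]
R4 -> R4 + R3
  [ 1  4/3  2  0  0 ]
  [ 0    0  0  1  0 ]
  [ 0    0  0  0  1 ]
  [ 0    0  0  0  0 ]
Pivot columns are the columns containing a leading 1.

0, 3, 4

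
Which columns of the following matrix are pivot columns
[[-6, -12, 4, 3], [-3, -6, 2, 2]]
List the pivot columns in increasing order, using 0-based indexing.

0, 3

Multiply R1 by -1/6.
  [  1   2  -2/3  -1/2 ]
  [ -3  -6     2     2 ]
Add 3 times R1 to R2.
  [ 1  2  -2/3  -1/2 ]
  [ 0  0     0   1/2 ]
Multiply R2 by 2.
  [ 1  2  -2/3  -1/2 ]
  [ 0  0     0     1 ]
Add 1/2 times R2 to R1.
  [ 1  2  -2/3  0 ]
  [ 0  0     0  1 ]
Pivot columns are the columns containing a leading 1.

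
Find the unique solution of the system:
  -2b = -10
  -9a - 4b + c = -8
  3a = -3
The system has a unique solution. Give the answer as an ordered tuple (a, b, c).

Form the augmented matrix and row-reduce:
  [  0  -2  0  |  -10 ]
  [ -9  -4  1  |   -8 ]
  [  3   0  0  |   -3 ]
R1 <-> R2
  [ -9  -4  1  |   -8 ]
  [  0  -2  0  |  -10 ]
  [  3   0  0  |   -3 ]
R1 → -1/9·R1
  [ 1  4/9  -1/9  |  8/9 ]
  [ 0   -2     0  |  -10 ]
  [ 3    0     0  |   -3 ]
R3 → R3 − 3·R1
  [ 1   4/9  -1/9  |    8/9 ]
  [ 0    -2     0  |    -10 ]
  [ 0  -4/3   1/3  |  -17/3 ]
R2 → -1/2·R2
  [ 1   4/9  -1/9  |    8/9 ]
  [ 0     1     0  |      5 ]
  [ 0  -4/3   1/3  |  -17/3 ]
R3 → R3 + 4/3·R2
  [ 1  4/9  -1/9  |  8/9 ]
  [ 0    1     0  |    5 ]
  [ 0    0   1/3  |    1 ]
R3 → 3·R3
  [ 1  4/9  -1/9  |  8/9 ]
  [ 0    1     0  |    5 ]
  [ 0    0     1  |    3 ]
R1 → R1 + 1/9·R3
  [ 1  4/9  0  |  11/9 ]
  [ 0    1  0  |     5 ]
  [ 0    0  1  |     3 ]
R1 → R1 − 4/9·R2
  [ 1  0  0  |  -1 ]
  [ 0  1  0  |   5 ]
  [ 0  0  1  |   3 ]
Reading off the last column: a = -1, b = 5, c = 3.

(-1, 5, 3)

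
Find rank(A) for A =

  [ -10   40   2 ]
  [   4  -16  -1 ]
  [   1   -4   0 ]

rank = 2

ρ1 ← -1/10·ρ1
  [ 1   -4  -1/5 ]
  [ 4  -16    -1 ]
  [ 1   -4     0 ]
ρ2 ← ρ2 − 4·ρ1
  [ 1  -4  -1/5 ]
  [ 0   0  -1/5 ]
  [ 1  -4     0 ]
ρ3 ← ρ3 − ρ1
  [ 1  -4  -1/5 ]
  [ 0   0  -1/5 ]
  [ 0   0   1/5 ]
ρ2 ← -5·ρ2
  [ 1  -4  -1/5 ]
  [ 0   0     1 ]
  [ 0   0   1/5 ]
ρ3 ← ρ3 − 1/5·ρ2
  [ 1  -4  -1/5 ]
  [ 0   0     1 ]
  [ 0   0     0 ]
ρ1 ← ρ1 + 1/5·ρ2
  [ 1  -4  0 ]
  [ 0   0  1 ]
  [ 0   0  0 ]
The reduced form has 2 nonzero rows.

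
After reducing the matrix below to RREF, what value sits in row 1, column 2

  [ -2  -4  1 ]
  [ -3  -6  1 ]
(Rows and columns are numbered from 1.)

R1 → -1/2·R1
  [  1   2  -1/2 ]
  [ -3  -6     1 ]
R2 → R2 + 3·R1
  [ 1  2  -1/2 ]
  [ 0  0  -1/2 ]
R2 → -2·R2
  [ 1  2  -1/2 ]
  [ 0  0     1 ]
R1 → R1 + 1/2·R2
  [ 1  2  0 ]
  [ 0  0  1 ]

2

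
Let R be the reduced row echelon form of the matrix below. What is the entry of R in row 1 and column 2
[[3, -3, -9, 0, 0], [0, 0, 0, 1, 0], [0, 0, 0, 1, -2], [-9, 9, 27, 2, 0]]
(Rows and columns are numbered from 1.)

ρ1 := 1/3·ρ1
ρ4 := ρ4 + 9·ρ1
ρ3 := ρ3 − ρ2
ρ4 := ρ4 − 2·ρ2
ρ3 := -1/2·ρ3

-1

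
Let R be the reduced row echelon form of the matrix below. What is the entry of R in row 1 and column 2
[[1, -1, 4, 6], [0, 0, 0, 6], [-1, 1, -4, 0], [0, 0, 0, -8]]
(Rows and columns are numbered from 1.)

-1

r3 -> r3 + r1
  [ 1  -1  4   6 ]
  [ 0   0  0   6 ]
  [ 0   0  0   6 ]
  [ 0   0  0  -8 ]
r2 -> 1/6·r2
  [ 1  -1  4   6 ]
  [ 0   0  0   1 ]
  [ 0   0  0   6 ]
  [ 0   0  0  -8 ]
r3 -> r3 − 6·r2
  [ 1  -1  4   6 ]
  [ 0   0  0   1 ]
  [ 0   0  0   0 ]
  [ 0   0  0  -8 ]
r4 -> r4 + 8·r2
  [ 1  -1  4  6 ]
  [ 0   0  0  1 ]
  [ 0   0  0  0 ]
  [ 0   0  0  0 ]
r1 -> r1 − 6·r2
  [ 1  -1  4  0 ]
  [ 0   0  0  1 ]
  [ 0   0  0  0 ]
  [ 0   0  0  0 ]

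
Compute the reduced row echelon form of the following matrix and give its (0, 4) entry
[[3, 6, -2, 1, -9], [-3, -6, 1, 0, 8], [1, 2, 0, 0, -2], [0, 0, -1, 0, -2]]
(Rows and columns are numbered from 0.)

R1 := 1/3·R1
  [  1   2  -2/3  1/3  -3 ]
  [ -3  -6     1    0   8 ]
  [  1   2     0    0  -2 ]
  [  0   0    -1    0  -2 ]
R2 := R2 + 3·R1
  [ 1  2  -2/3  1/3  -3 ]
  [ 0  0    -1    1  -1 ]
  [ 1  2     0    0  -2 ]
  [ 0  0    -1    0  -2 ]
R3 := R3 − R1
  [ 1  2  -2/3   1/3  -3 ]
  [ 0  0    -1     1  -1 ]
  [ 0  0   2/3  -1/3   1 ]
  [ 0  0    -1     0  -2 ]
R2 := -1·R2
  [ 1  2  -2/3   1/3  -3 ]
  [ 0  0     1    -1   1 ]
  [ 0  0   2/3  -1/3   1 ]
  [ 0  0    -1     0  -2 ]
R3 := R3 − 2/3·R2
  [ 1  2  -2/3  1/3   -3 ]
  [ 0  0     1   -1    1 ]
  [ 0  0     0  1/3  1/3 ]
  [ 0  0    -1    0   -2 ]
R4 := R4 + R2
  [ 1  2  -2/3  1/3   -3 ]
  [ 0  0     1   -1    1 ]
  [ 0  0     0  1/3  1/3 ]
  [ 0  0     0   -1   -1 ]
R3 := 3·R3
  [ 1  2  -2/3  1/3  -3 ]
  [ 0  0     1   -1   1 ]
  [ 0  0     0    1   1 ]
  [ 0  0     0   -1  -1 ]
R4 := R4 + R3
  [ 1  2  -2/3  1/3  -3 ]
  [ 0  0     1   -1   1 ]
  [ 0  0     0    1   1 ]
  [ 0  0     0    0   0 ]
R2 := R2 + R3
  [ 1  2  -2/3  1/3  -3 ]
  [ 0  0     1    0   2 ]
  [ 0  0     0    1   1 ]
  [ 0  0     0    0   0 ]
R1 := R1 − 1/3·R3
  [ 1  2  -2/3  0  -10/3 ]
  [ 0  0     1  0      2 ]
  [ 0  0     0  1      1 ]
  [ 0  0     0  0      0 ]
R1 := R1 + 2/3·R2
  [ 1  2  0  0  -2 ]
  [ 0  0  1  0   2 ]
  [ 0  0  0  1   1 ]
  [ 0  0  0  0   0 ]

-2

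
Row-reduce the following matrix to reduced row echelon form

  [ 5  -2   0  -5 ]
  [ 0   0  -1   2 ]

[[1, -2/5, 0, -1], [0, 0, 1, -2]]

ρ1 ← 1/5·ρ1
  [ 1  -2/5   0  -1 ]
  [ 0     0  -1   2 ]
ρ2 ← -1·ρ2
  [ 1  -2/5  0  -1 ]
  [ 0     0  1  -2 ]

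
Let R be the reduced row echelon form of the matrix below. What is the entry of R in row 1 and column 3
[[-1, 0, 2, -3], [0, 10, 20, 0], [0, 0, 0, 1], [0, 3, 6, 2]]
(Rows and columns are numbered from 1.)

-2

R1 → -1·R1
  [ 1   0  -2  3 ]
  [ 0  10  20  0 ]
  [ 0   0   0  1 ]
  [ 0   3   6  2 ]
R2 → 1/10·R2
  [ 1  0  -2  3 ]
  [ 0  1   2  0 ]
  [ 0  0   0  1 ]
  [ 0  3   6  2 ]
R4 → R4 − 3·R2
  [ 1  0  -2  3 ]
  [ 0  1   2  0 ]
  [ 0  0   0  1 ]
  [ 0  0   0  2 ]
R4 → R4 − 2·R3
  [ 1  0  -2  3 ]
  [ 0  1   2  0 ]
  [ 0  0   0  1 ]
  [ 0  0   0  0 ]
R1 → R1 − 3·R3
  [ 1  0  -2  0 ]
  [ 0  1   2  0 ]
  [ 0  0   0  1 ]
  [ 0  0   0  0 ]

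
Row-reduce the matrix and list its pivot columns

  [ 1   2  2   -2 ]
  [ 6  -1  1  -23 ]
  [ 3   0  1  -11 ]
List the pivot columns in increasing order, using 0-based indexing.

r2 -> r2 − 6·r1
  [ 1    2    2   -2 ]
  [ 0  -13  -11  -11 ]
  [ 3    0    1  -11 ]
r3 -> r3 − 3·r1
  [ 1    2    2   -2 ]
  [ 0  -13  -11  -11 ]
  [ 0   -6   -5   -5 ]
r2 -> -1/13·r2
  [ 1   2      2     -2 ]
  [ 0   1  11/13  11/13 ]
  [ 0  -6     -5     -5 ]
r3 -> r3 + 6·r2
  [ 1  2      2     -2 ]
  [ 0  1  11/13  11/13 ]
  [ 0  0   1/13   1/13 ]
r3 -> 13·r3
  [ 1  2      2     -2 ]
  [ 0  1  11/13  11/13 ]
  [ 0  0      1      1 ]
r2 -> r2 − 11/13·r3
  [ 1  2  2  -2 ]
  [ 0  1  0   0 ]
  [ 0  0  1   1 ]
r1 -> r1 − 2·r3
  [ 1  2  0  -4 ]
  [ 0  1  0   0 ]
  [ 0  0  1   1 ]
r1 -> r1 − 2·r2
  [ 1  0  0  -4 ]
  [ 0  1  0   0 ]
  [ 0  0  1   1 ]
Pivot columns are the columns containing a leading 1.

0, 1, 2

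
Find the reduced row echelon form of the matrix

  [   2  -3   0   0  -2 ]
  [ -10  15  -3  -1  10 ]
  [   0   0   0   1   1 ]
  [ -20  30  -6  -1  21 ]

[[1, -3/2, 0, 0, -1], [0, 0, 1, 0, -1/3], [0, 0, 0, 1, 1], [0, 0, 0, 0, 0]]

r1 := 1/2·r1
  [   1  -3/2   0   0  -1 ]
  [ -10    15  -3  -1  10 ]
  [   0     0   0   1   1 ]
  [ -20    30  -6  -1  21 ]
r2 := r2 + 10·r1
  [   1  -3/2   0   0  -1 ]
  [   0     0  -3  -1   0 ]
  [   0     0   0   1   1 ]
  [ -20    30  -6  -1  21 ]
r4 := r4 + 20·r1
  [ 1  -3/2   0   0  -1 ]
  [ 0     0  -3  -1   0 ]
  [ 0     0   0   1   1 ]
  [ 0     0  -6  -1   1 ]
r2 := -1/3·r2
  [ 1  -3/2   0    0  -1 ]
  [ 0     0   1  1/3   0 ]
  [ 0     0   0    1   1 ]
  [ 0     0  -6   -1   1 ]
r4 := r4 + 6·r2
  [ 1  -3/2  0    0  -1 ]
  [ 0     0  1  1/3   0 ]
  [ 0     0  0    1   1 ]
  [ 0     0  0    1   1 ]
r4 := r4 − r3
  [ 1  -3/2  0    0  -1 ]
  [ 0     0  1  1/3   0 ]
  [ 0     0  0    1   1 ]
  [ 0     0  0    0   0 ]
r2 := r2 − 1/3·r3
  [ 1  -3/2  0  0    -1 ]
  [ 0     0  1  0  -1/3 ]
  [ 0     0  0  1     1 ]
  [ 0     0  0  0     0 ]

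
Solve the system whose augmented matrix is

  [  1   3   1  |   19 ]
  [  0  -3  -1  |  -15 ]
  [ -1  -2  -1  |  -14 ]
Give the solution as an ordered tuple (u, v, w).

Add R1 to R3.
  [ 1   3   1  |   19 ]
  [ 0  -3  -1  |  -15 ]
  [ 0   1   0  |    5 ]
Multiply R2 by -1/3.
  [ 1  3    1  |  19 ]
  [ 0  1  1/3  |   5 ]
  [ 0  1    0  |   5 ]
Subtract R2 from R3.
  [ 1  3     1  |  19 ]
  [ 0  1   1/3  |   5 ]
  [ 0  0  -1/3  |   0 ]
Multiply R3 by -3.
  [ 1  3    1  |  19 ]
  [ 0  1  1/3  |   5 ]
  [ 0  0    1  |   0 ]
Subtract 1/3 times R3 from R2.
  [ 1  3  1  |  19 ]
  [ 0  1  0  |   5 ]
  [ 0  0  1  |   0 ]
Subtract R3 from R1.
  [ 1  3  0  |  19 ]
  [ 0  1  0  |   5 ]
  [ 0  0  1  |   0 ]
Subtract 3 times R2 from R1.
  [ 1  0  0  |  4 ]
  [ 0  1  0  |  5 ]
  [ 0  0  1  |  0 ]
Reading off the last column: u = 4, v = 5, w = 0.

(4, 5, 0)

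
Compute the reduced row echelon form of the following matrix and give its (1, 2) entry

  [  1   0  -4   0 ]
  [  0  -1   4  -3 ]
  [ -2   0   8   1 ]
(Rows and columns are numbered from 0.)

R3 -> R3 + 2·R1
  [ 1   0  -4   0 ]
  [ 0  -1   4  -3 ]
  [ 0   0   0   1 ]
R2 -> -1·R2
  [ 1  0  -4  0 ]
  [ 0  1  -4  3 ]
  [ 0  0   0  1 ]
R2 -> R2 − 3·R3
  [ 1  0  -4  0 ]
  [ 0  1  -4  0 ]
  [ 0  0   0  1 ]

-4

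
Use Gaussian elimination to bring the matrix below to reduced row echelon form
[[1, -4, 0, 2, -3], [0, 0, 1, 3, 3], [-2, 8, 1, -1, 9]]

ρ3 := ρ3 + 2·ρ1
  [ 1  -4  0  2  -3 ]
  [ 0   0  1  3   3 ]
  [ 0   0  1  3   3 ]
ρ3 := ρ3 − ρ2
  [ 1  -4  0  2  -3 ]
  [ 0   0  1  3   3 ]
  [ 0   0  0  0   0 ]

[[1, -4, 0, 2, -3], [0, 0, 1, 3, 3], [0, 0, 0, 0, 0]]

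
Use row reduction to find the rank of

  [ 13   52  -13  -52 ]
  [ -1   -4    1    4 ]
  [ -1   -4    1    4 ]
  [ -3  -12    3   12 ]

rank = 1

R1 := 1/13·R1
  [  1    4  -1  -4 ]
  [ -1   -4   1   4 ]
  [ -1   -4   1   4 ]
  [ -3  -12   3  12 ]
R2 := R2 + R1
  [  1    4  -1  -4 ]
  [  0    0   0   0 ]
  [ -1   -4   1   4 ]
  [ -3  -12   3  12 ]
R3 := R3 + R1
  [  1    4  -1  -4 ]
  [  0    0   0   0 ]
  [  0    0   0   0 ]
  [ -3  -12   3  12 ]
R4 := R4 + 3·R1
  [ 1  4  -1  -4 ]
  [ 0  0   0   0 ]
  [ 0  0   0   0 ]
  [ 0  0   0   0 ]
The reduced form has 1 nonzero row.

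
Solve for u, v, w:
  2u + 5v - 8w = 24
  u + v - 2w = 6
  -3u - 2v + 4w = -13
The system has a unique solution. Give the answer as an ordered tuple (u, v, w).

Form the augmented matrix and row-reduce:
  [  2   5  -8  |   24 ]
  [  1   1  -2  |    6 ]
  [ -3  -2   4  |  -13 ]
R1 → 1/2·R1
  [  1  5/2  -4  |   12 ]
  [  1    1  -2  |    6 ]
  [ -3   -2   4  |  -13 ]
R2 → R2 − R1
  [  1   5/2  -4  |   12 ]
  [  0  -3/2   2  |   -6 ]
  [ -3    -2   4  |  -13 ]
R3 → R3 + 3·R1
  [ 1   5/2  -4  |  12 ]
  [ 0  -3/2   2  |  -6 ]
  [ 0  11/2  -8  |  23 ]
R2 → -2/3·R2
  [ 1   5/2    -4  |  12 ]
  [ 0     1  -4/3  |   4 ]
  [ 0  11/2    -8  |  23 ]
R3 → R3 − 11/2·R2
  [ 1  5/2    -4  |  12 ]
  [ 0    1  -4/3  |   4 ]
  [ 0    0  -2/3  |   1 ]
R3 → -3/2·R3
  [ 1  5/2    -4  |    12 ]
  [ 0    1  -4/3  |     4 ]
  [ 0    0     1  |  -3/2 ]
R2 → R2 + 4/3·R3
  [ 1  5/2  -4  |    12 ]
  [ 0    1   0  |     2 ]
  [ 0    0   1  |  -3/2 ]
R1 → R1 + 4·R3
  [ 1  5/2  0  |     6 ]
  [ 0    1  0  |     2 ]
  [ 0    0  1  |  -3/2 ]
R1 → R1 − 5/2·R2
  [ 1  0  0  |     1 ]
  [ 0  1  0  |     2 ]
  [ 0  0  1  |  -3/2 ]
Reading off the last column: u = 1, v = 2, w = -3/2.

(1, 2, -3/2)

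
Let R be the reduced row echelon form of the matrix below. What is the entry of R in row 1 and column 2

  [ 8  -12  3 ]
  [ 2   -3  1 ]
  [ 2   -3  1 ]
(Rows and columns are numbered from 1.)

r1 -> 1/8·r1
r2 -> r2 − 2·r1
r3 -> r3 − 2·r1
r2 -> 4·r2
r3 -> r3 − 1/4·r2
r1 -> r1 − 3/8·r2

-3/2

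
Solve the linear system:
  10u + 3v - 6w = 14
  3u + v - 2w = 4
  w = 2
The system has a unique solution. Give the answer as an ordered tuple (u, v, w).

(2, 2, 2)

Form the augmented matrix and row-reduce:
  [ 10  3  -6  |  14 ]
  [  3  1  -2  |   4 ]
  [  0  0   1  |   2 ]
R1 := 1/10·R1
R2 := R2 − 3·R1
R2 := 10·R2
R2 := R2 + 2·R3
R1 := R1 + 3/5·R3
R1 := R1 − 3/10·R2
Reading off the last column: u = 2, v = 2, w = 2.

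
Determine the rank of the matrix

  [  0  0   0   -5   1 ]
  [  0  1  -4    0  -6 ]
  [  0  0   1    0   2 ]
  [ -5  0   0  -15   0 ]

ρ1 ↔ ρ4
  [ -5  0   0  -15   0 ]
  [  0  1  -4    0  -6 ]
  [  0  0   1    0   2 ]
  [  0  0   0   -5   1 ]
ρ1 -> -1/5·ρ1
  [ 1  0   0   3   0 ]
  [ 0  1  -4   0  -6 ]
  [ 0  0   1   0   2 ]
  [ 0  0   0  -5   1 ]
ρ4 -> -1/5·ρ4
  [ 1  0   0  3     0 ]
  [ 0  1  -4  0    -6 ]
  [ 0  0   1  0     2 ]
  [ 0  0   0  1  -1/5 ]
ρ1 -> ρ1 − 3·ρ4
  [ 1  0   0  0   3/5 ]
  [ 0  1  -4  0    -6 ]
  [ 0  0   1  0     2 ]
  [ 0  0   0  1  -1/5 ]
ρ2 -> ρ2 + 4·ρ3
  [ 1  0  0  0   3/5 ]
  [ 0  1  0  0     2 ]
  [ 0  0  1  0     2 ]
  [ 0  0  0  1  -1/5 ]
The reduced form has 4 nonzero rows.

rank = 4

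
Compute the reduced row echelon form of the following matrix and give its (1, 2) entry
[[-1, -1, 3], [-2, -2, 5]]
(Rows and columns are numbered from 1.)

1

R1 -> -1·R1
  [  1   1  -3 ]
  [ -2  -2   5 ]
R2 -> R2 + 2·R1
  [ 1  1  -3 ]
  [ 0  0  -1 ]
R2 -> -1·R2
  [ 1  1  -3 ]
  [ 0  0   1 ]
R1 -> R1 + 3·R2
  [ 1  1  0 ]
  [ 0  0  1 ]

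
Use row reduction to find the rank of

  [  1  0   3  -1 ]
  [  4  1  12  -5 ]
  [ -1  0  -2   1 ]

R2 → R2 − 4·R1
  [  1  0   3  -1 ]
  [  0  1   0  -1 ]
  [ -1  0  -2   1 ]
R3 → R3 + R1
  [ 1  0  3  -1 ]
  [ 0  1  0  -1 ]
  [ 0  0  1   0 ]
R1 → R1 − 3·R3
  [ 1  0  0  -1 ]
  [ 0  1  0  -1 ]
  [ 0  0  1   0 ]
The reduced form has 3 nonzero rows.

rank = 3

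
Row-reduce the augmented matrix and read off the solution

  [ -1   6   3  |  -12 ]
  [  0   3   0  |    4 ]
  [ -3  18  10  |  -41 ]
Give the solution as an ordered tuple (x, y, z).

(5, 4/3, -5)

R1 -> -1·R1
  [  1  -6  -3  |   12 ]
  [  0   3   0  |    4 ]
  [ -3  18  10  |  -41 ]
R3 -> R3 + 3·R1
  [ 1  -6  -3  |  12 ]
  [ 0   3   0  |   4 ]
  [ 0   0   1  |  -5 ]
R2 -> 1/3·R2
  [ 1  -6  -3  |   12 ]
  [ 0   1   0  |  4/3 ]
  [ 0   0   1  |   -5 ]
R1 -> R1 + 3·R3
  [ 1  -6  0  |   -3 ]
  [ 0   1  0  |  4/3 ]
  [ 0   0  1  |   -5 ]
R1 -> R1 + 6·R2
  [ 1  0  0  |    5 ]
  [ 0  1  0  |  4/3 ]
  [ 0  0  1  |   -5 ]
Reading off the last column: x = 5, y = 4/3, z = -5.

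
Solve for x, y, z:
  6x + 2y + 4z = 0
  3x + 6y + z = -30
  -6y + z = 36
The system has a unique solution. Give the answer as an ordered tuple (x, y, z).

Form the augmented matrix and row-reduce:
  [ 6   2  4  |    0 ]
  [ 3   6  1  |  -30 ]
  [ 0  -6  1  |   36 ]
r1 → 1/6·r1
  [ 1  1/3  2/3  |    0 ]
  [ 3    6    1  |  -30 ]
  [ 0   -6    1  |   36 ]
r2 → r2 − 3·r1
  [ 1  1/3  2/3  |    0 ]
  [ 0    5   -1  |  -30 ]
  [ 0   -6    1  |   36 ]
r2 → 1/5·r2
  [ 1  1/3   2/3  |   0 ]
  [ 0    1  -1/5  |  -6 ]
  [ 0   -6     1  |  36 ]
r3 → r3 + 6·r2
  [ 1  1/3   2/3  |   0 ]
  [ 0    1  -1/5  |  -6 ]
  [ 0    0  -1/5  |   0 ]
r3 → -5·r3
  [ 1  1/3   2/3  |   0 ]
  [ 0    1  -1/5  |  -6 ]
  [ 0    0     1  |   0 ]
r2 → r2 + 1/5·r3
  [ 1  1/3  2/3  |   0 ]
  [ 0    1    0  |  -6 ]
  [ 0    0    1  |   0 ]
r1 → r1 − 2/3·r3
  [ 1  1/3  0  |   0 ]
  [ 0    1  0  |  -6 ]
  [ 0    0  1  |   0 ]
r1 → r1 − 1/3·r2
  [ 1  0  0  |   2 ]
  [ 0  1  0  |  -6 ]
  [ 0  0  1  |   0 ]
Reading off the last column: x = 2, y = -6, z = 0.

(2, -6, 0)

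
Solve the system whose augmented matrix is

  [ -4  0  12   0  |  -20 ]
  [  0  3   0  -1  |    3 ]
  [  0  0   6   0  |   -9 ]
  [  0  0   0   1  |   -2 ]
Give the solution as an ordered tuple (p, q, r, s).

r1 -> -1/4·r1
  [ 1  0  -3   0  |   5 ]
  [ 0  3   0  -1  |   3 ]
  [ 0  0   6   0  |  -9 ]
  [ 0  0   0   1  |  -2 ]
r2 -> 1/3·r2
  [ 1  0  -3     0  |   5 ]
  [ 0  1   0  -1/3  |   1 ]
  [ 0  0   6     0  |  -9 ]
  [ 0  0   0     1  |  -2 ]
r3 -> 1/6·r3
  [ 1  0  -3     0  |     5 ]
  [ 0  1   0  -1/3  |     1 ]
  [ 0  0   1     0  |  -3/2 ]
  [ 0  0   0     1  |    -2 ]
r2 -> r2 + 1/3·r4
  [ 1  0  -3  0  |     5 ]
  [ 0  1   0  0  |   1/3 ]
  [ 0  0   1  0  |  -3/2 ]
  [ 0  0   0  1  |    -2 ]
r1 -> r1 + 3·r3
  [ 1  0  0  0  |   1/2 ]
  [ 0  1  0  0  |   1/3 ]
  [ 0  0  1  0  |  -3/2 ]
  [ 0  0  0  1  |    -2 ]
Reading off the last column: p = 1/2, q = 1/3, r = -3/2, s = -2.

(1/2, 1/3, -3/2, -2)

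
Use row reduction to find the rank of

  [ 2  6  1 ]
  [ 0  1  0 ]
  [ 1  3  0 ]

rank = 3

r1 := 1/2·r1
  [ 1  3  1/2 ]
  [ 0  1    0 ]
  [ 1  3    0 ]
r3 := r3 − r1
  [ 1  3   1/2 ]
  [ 0  1     0 ]
  [ 0  0  -1/2 ]
r3 := -2·r3
  [ 1  3  1/2 ]
  [ 0  1    0 ]
  [ 0  0    1 ]
r1 := r1 − 1/2·r3
  [ 1  3  0 ]
  [ 0  1  0 ]
  [ 0  0  1 ]
r1 := r1 − 3·r2
  [ 1  0  0 ]
  [ 0  1  0 ]
  [ 0  0  1 ]
The reduced form has 3 nonzero rows.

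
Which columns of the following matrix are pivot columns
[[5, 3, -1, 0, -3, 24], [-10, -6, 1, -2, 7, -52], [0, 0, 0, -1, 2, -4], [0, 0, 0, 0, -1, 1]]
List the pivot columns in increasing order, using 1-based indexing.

R1 -> 1/5·R1
  [   1  3/5  -1/5   0  -3/5  24/5 ]
  [ -10   -6     1  -2     7   -52 ]
  [   0    0     0  -1     2    -4 ]
  [   0    0     0   0    -1     1 ]
R2 -> R2 + 10·R1
  [ 1  3/5  -1/5   0  -3/5  24/5 ]
  [ 0    0    -1  -2     1    -4 ]
  [ 0    0     0  -1     2    -4 ]
  [ 0    0     0   0    -1     1 ]
R2 -> -1·R2
  [ 1  3/5  -1/5   0  -3/5  24/5 ]
  [ 0    0     1   2    -1     4 ]
  [ 0    0     0  -1     2    -4 ]
  [ 0    0     0   0    -1     1 ]
R3 -> -1·R3
  [ 1  3/5  -1/5  0  -3/5  24/5 ]
  [ 0    0     1  2    -1     4 ]
  [ 0    0     0  1    -2     4 ]
  [ 0    0     0  0    -1     1 ]
R4 -> -1·R4
  [ 1  3/5  -1/5  0  -3/5  24/5 ]
  [ 0    0     1  2    -1     4 ]
  [ 0    0     0  1    -2     4 ]
  [ 0    0     0  0     1    -1 ]
R3 -> R3 + 2·R4
  [ 1  3/5  -1/5  0  -3/5  24/5 ]
  [ 0    0     1  2    -1     4 ]
  [ 0    0     0  1     0     2 ]
  [ 0    0     0  0     1    -1 ]
R2 -> R2 + R4
  [ 1  3/5  -1/5  0  -3/5  24/5 ]
  [ 0    0     1  2     0     3 ]
  [ 0    0     0  1     0     2 ]
  [ 0    0     0  0     1    -1 ]
R1 -> R1 + 3/5·R4
  [ 1  3/5  -1/5  0  0  21/5 ]
  [ 0    0     1  2  0     3 ]
  [ 0    0     0  1  0     2 ]
  [ 0    0     0  0  1    -1 ]
R2 -> R2 − 2·R3
  [ 1  3/5  -1/5  0  0  21/5 ]
  [ 0    0     1  0  0    -1 ]
  [ 0    0     0  1  0     2 ]
  [ 0    0     0  0  1    -1 ]
R1 -> R1 + 1/5·R2
  [ 1  3/5  0  0  0   4 ]
  [ 0    0  1  0  0  -1 ]
  [ 0    0  0  1  0   2 ]
  [ 0    0  0  0  1  -1 ]
Pivot columns are the columns containing a leading 1.

1, 3, 4, 5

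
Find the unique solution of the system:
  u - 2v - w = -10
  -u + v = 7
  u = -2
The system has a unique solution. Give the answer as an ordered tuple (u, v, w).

Form the augmented matrix and row-reduce:
  [  1  -2  -1  |  -10 ]
  [ -1   1   0  |    7 ]
  [  1   0   0  |   -2 ]
R2 → R2 + R1
  [ 1  -2  -1  |  -10 ]
  [ 0  -1  -1  |   -3 ]
  [ 1   0   0  |   -2 ]
R3 → R3 − R1
  [ 1  -2  -1  |  -10 ]
  [ 0  -1  -1  |   -3 ]
  [ 0   2   1  |    8 ]
R2 → -1·R2
  [ 1  -2  -1  |  -10 ]
  [ 0   1   1  |    3 ]
  [ 0   2   1  |    8 ]
R3 → R3 − 2·R2
  [ 1  -2  -1  |  -10 ]
  [ 0   1   1  |    3 ]
  [ 0   0  -1  |    2 ]
R3 → -1·R3
  [ 1  -2  -1  |  -10 ]
  [ 0   1   1  |    3 ]
  [ 0   0   1  |   -2 ]
R2 → R2 − R3
  [ 1  -2  -1  |  -10 ]
  [ 0   1   0  |    5 ]
  [ 0   0   1  |   -2 ]
R1 → R1 + R3
  [ 1  -2  0  |  -12 ]
  [ 0   1  0  |    5 ]
  [ 0   0  1  |   -2 ]
R1 → R1 + 2·R2
  [ 1  0  0  |  -2 ]
  [ 0  1  0  |   5 ]
  [ 0  0  1  |  -2 ]
Reading off the last column: u = -2, v = 5, w = -2.

(-2, 5, -2)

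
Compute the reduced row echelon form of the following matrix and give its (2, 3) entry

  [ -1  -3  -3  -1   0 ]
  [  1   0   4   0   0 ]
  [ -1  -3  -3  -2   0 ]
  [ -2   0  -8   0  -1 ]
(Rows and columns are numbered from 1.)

-1/3

Multiply r1 by -1.
Subtract r1 from r2.
Add r1 to r3.
Add 2 times r1 to r4.
Multiply r2 by -1/3.
Subtract 6 times r2 from r4.
Multiply r3 by -1.
Multiply r4 by -1.
Subtract 1/3 times r3 from r2.
Subtract r3 from r1.
Subtract 3 times r2 from r1.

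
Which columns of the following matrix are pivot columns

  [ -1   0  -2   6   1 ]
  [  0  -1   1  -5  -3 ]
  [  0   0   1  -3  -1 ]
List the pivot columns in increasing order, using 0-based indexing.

ρ1 → -1·ρ1
  [ 1   0  2  -6  -1 ]
  [ 0  -1  1  -5  -3 ]
  [ 0   0  1  -3  -1 ]
ρ2 → -1·ρ2
  [ 1  0   2  -6  -1 ]
  [ 0  1  -1   5   3 ]
  [ 0  0   1  -3  -1 ]
ρ2 → ρ2 + ρ3
  [ 1  0  2  -6  -1 ]
  [ 0  1  0   2   2 ]
  [ 0  0  1  -3  -1 ]
ρ1 → ρ1 − 2·ρ3
  [ 1  0  0   0   1 ]
  [ 0  1  0   2   2 ]
  [ 0  0  1  -3  -1 ]
Pivot columns are the columns containing a leading 1.

0, 1, 2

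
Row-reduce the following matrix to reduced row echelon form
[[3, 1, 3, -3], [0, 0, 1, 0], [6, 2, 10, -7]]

r1 → 1/3·r1
  [ 1  1/3   1  -1 ]
  [ 0    0   1   0 ]
  [ 6    2  10  -7 ]
r3 → r3 − 6·r1
  [ 1  1/3  1  -1 ]
  [ 0    0  1   0 ]
  [ 0    0  4  -1 ]
r3 → r3 − 4·r2
  [ 1  1/3  1  -1 ]
  [ 0    0  1   0 ]
  [ 0    0  0  -1 ]
r3 → -1·r3
  [ 1  1/3  1  -1 ]
  [ 0    0  1   0 ]
  [ 0    0  0   1 ]
r1 → r1 + r3
  [ 1  1/3  1  0 ]
  [ 0    0  1  0 ]
  [ 0    0  0  1 ]
r1 → r1 − r2
  [ 1  1/3  0  0 ]
  [ 0    0  1  0 ]
  [ 0    0  0  1 ]

[[1, 1/3, 0, 0], [0, 0, 1, 0], [0, 0, 0, 1]]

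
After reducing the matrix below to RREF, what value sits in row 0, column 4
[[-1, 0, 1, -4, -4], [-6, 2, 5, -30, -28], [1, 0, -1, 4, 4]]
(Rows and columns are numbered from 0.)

4

Multiply ρ1 by -1.
  [  1  0  -1    4    4 ]
  [ -6  2   5  -30  -28 ]
  [  1  0  -1    4    4 ]
Add 6 times ρ1 to ρ2.
  [ 1  0  -1   4   4 ]
  [ 0  2  -1  -6  -4 ]
  [ 1  0  -1   4   4 ]
Subtract ρ1 from ρ3.
  [ 1  0  -1   4   4 ]
  [ 0  2  -1  -6  -4 ]
  [ 0  0   0   0   0 ]
Multiply ρ2 by 1/2.
  [ 1  0    -1   4   4 ]
  [ 0  1  -1/2  -3  -2 ]
  [ 0  0     0   0   0 ]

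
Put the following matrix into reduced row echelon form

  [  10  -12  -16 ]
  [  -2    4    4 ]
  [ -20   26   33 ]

ρ1 -> 1/10·ρ1
ρ2 -> ρ2 + 2·ρ1
ρ3 -> ρ3 + 20·ρ1
ρ2 -> 5/8·ρ2
ρ3 -> ρ3 − 2·ρ2
ρ1 -> ρ1 + 6/5·ρ2

[[1, 0, -1], [0, 1, 1/2], [0, 0, 0]]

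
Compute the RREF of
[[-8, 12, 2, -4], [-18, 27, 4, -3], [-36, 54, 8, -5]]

[[1, -3/2, 0, 0], [0, 0, 1, 0], [0, 0, 0, 1]]

R1 → -1/8·R1
R2 → R2 + 18·R1
R3 → R3 + 36·R1
R2 → -2·R2
R3 → R3 + R2
R2 → R2 + 12·R3
R1 → R1 − 1/2·R3
R1 → R1 + 1/4·R2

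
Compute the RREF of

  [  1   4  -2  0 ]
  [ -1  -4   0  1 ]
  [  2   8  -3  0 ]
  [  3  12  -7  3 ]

ρ2 -> ρ2 + ρ1
  [ 1   4  -2  0 ]
  [ 0   0  -2  1 ]
  [ 2   8  -3  0 ]
  [ 3  12  -7  3 ]
ρ3 -> ρ3 − 2·ρ1
  [ 1   4  -2  0 ]
  [ 0   0  -2  1 ]
  [ 0   0   1  0 ]
  [ 3  12  -7  3 ]
ρ4 -> ρ4 − 3·ρ1
  [ 1  4  -2  0 ]
  [ 0  0  -2  1 ]
  [ 0  0   1  0 ]
  [ 0  0  -1  3 ]
ρ2 -> -1/2·ρ2
  [ 1  4  -2     0 ]
  [ 0  0   1  -1/2 ]
  [ 0  0   1     0 ]
  [ 0  0  -1     3 ]
ρ3 -> ρ3 − ρ2
  [ 1  4  -2     0 ]
  [ 0  0   1  -1/2 ]
  [ 0  0   0   1/2 ]
  [ 0  0  -1     3 ]
ρ4 -> ρ4 + ρ2
  [ 1  4  -2     0 ]
  [ 0  0   1  -1/2 ]
  [ 0  0   0   1/2 ]
  [ 0  0   0   5/2 ]
ρ3 -> 2·ρ3
  [ 1  4  -2     0 ]
  [ 0  0   1  -1/2 ]
  [ 0  0   0     1 ]
  [ 0  0   0   5/2 ]
ρ4 -> ρ4 − 5/2·ρ3
  [ 1  4  -2     0 ]
  [ 0  0   1  -1/2 ]
  [ 0  0   0     1 ]
  [ 0  0   0     0 ]
ρ2 -> ρ2 + 1/2·ρ3
  [ 1  4  -2  0 ]
  [ 0  0   1  0 ]
  [ 0  0   0  1 ]
  [ 0  0   0  0 ]
ρ1 -> ρ1 + 2·ρ2
  [ 1  4  0  0 ]
  [ 0  0  1  0 ]
  [ 0  0  0  1 ]
  [ 0  0  0  0 ]

[[1, 4, 0, 0], [0, 0, 1, 0], [0, 0, 0, 1], [0, 0, 0, 0]]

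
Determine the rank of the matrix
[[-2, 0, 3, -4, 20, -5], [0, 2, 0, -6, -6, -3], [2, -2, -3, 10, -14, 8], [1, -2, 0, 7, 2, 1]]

R1 := -1/2·R1
  [ 1   0  -3/2   2  -10  5/2 ]
  [ 0   2     0  -6   -6   -3 ]
  [ 2  -2    -3  10  -14    8 ]
  [ 1  -2     0   7    2    1 ]
R3 := R3 − 2·R1
  [ 1   0  -3/2   2  -10  5/2 ]
  [ 0   2     0  -6   -6   -3 ]
  [ 0  -2     0   6    6    3 ]
  [ 1  -2     0   7    2    1 ]
R4 := R4 − R1
  [ 1   0  -3/2   2  -10   5/2 ]
  [ 0   2     0  -6   -6    -3 ]
  [ 0  -2     0   6    6     3 ]
  [ 0  -2   3/2   5   12  -3/2 ]
R2 := 1/2·R2
  [ 1   0  -3/2   2  -10   5/2 ]
  [ 0   1     0  -3   -3  -3/2 ]
  [ 0  -2     0   6    6     3 ]
  [ 0  -2   3/2   5   12  -3/2 ]
R3 := R3 + 2·R2
  [ 1   0  -3/2   2  -10   5/2 ]
  [ 0   1     0  -3   -3  -3/2 ]
  [ 0   0     0   0    0     0 ]
  [ 0  -2   3/2   5   12  -3/2 ]
R4 := R4 + 2·R2
  [ 1  0  -3/2   2  -10   5/2 ]
  [ 0  1     0  -3   -3  -3/2 ]
  [ 0  0     0   0    0     0 ]
  [ 0  0   3/2  -1    6  -9/2 ]
R3 <=> R4
  [ 1  0  -3/2   2  -10   5/2 ]
  [ 0  1     0  -3   -3  -3/2 ]
  [ 0  0   3/2  -1    6  -9/2 ]
  [ 0  0     0   0    0     0 ]
R3 := 2/3·R3
  [ 1  0  -3/2     2  -10   5/2 ]
  [ 0  1     0    -3   -3  -3/2 ]
  [ 0  0     1  -2/3    4    -3 ]
  [ 0  0     0     0    0     0 ]
R1 := R1 + 3/2·R3
  [ 1  0  0     1  -4    -2 ]
  [ 0  1  0    -3  -3  -3/2 ]
  [ 0  0  1  -2/3   4    -3 ]
  [ 0  0  0     0   0     0 ]
The reduced form has 3 nonzero rows.

rank = 3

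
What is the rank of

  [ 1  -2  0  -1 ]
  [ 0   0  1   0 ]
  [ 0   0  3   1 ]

r3 → r3 − 3·r2
  [ 1  -2  0  -1 ]
  [ 0   0  1   0 ]
  [ 0   0  0   1 ]
r1 → r1 + r3
  [ 1  -2  0  0 ]
  [ 0   0  1  0 ]
  [ 0   0  0  1 ]
The reduced form has 3 nonzero rows.

rank = 3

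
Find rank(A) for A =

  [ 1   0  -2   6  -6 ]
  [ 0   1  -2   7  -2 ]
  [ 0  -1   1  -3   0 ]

rank = 3

Add R2 to R3.
  [ 1  0  -2  6  -6 ]
  [ 0  1  -2  7  -2 ]
  [ 0  0  -1  4  -2 ]
Multiply R3 by -1.
  [ 1  0  -2   6  -6 ]
  [ 0  1  -2   7  -2 ]
  [ 0  0   1  -4   2 ]
Add 2 times R3 to R2.
  [ 1  0  -2   6  -6 ]
  [ 0  1   0  -1   2 ]
  [ 0  0   1  -4   2 ]
Add 2 times R3 to R1.
  [ 1  0  0  -2  -2 ]
  [ 0  1  0  -1   2 ]
  [ 0  0  1  -4   2 ]
The reduced form has 3 nonzero rows.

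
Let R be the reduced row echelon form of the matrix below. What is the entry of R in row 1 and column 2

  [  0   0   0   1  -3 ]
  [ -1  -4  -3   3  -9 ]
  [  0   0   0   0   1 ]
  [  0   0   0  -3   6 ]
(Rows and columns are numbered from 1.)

4

r1 ↔ r2
  [ -1  -4  -3   3  -9 ]
  [  0   0   0   1  -3 ]
  [  0   0   0   0   1 ]
  [  0   0   0  -3   6 ]
r1 := -1·r1
  [ 1  4  3  -3   9 ]
  [ 0  0  0   1  -3 ]
  [ 0  0  0   0   1 ]
  [ 0  0  0  -3   6 ]
r4 := r4 + 3·r2
  [ 1  4  3  -3   9 ]
  [ 0  0  0   1  -3 ]
  [ 0  0  0   0   1 ]
  [ 0  0  0   0  -3 ]
r4 := r4 + 3·r3
  [ 1  4  3  -3   9 ]
  [ 0  0  0   1  -3 ]
  [ 0  0  0   0   1 ]
  [ 0  0  0   0   0 ]
r2 := r2 + 3·r3
  [ 1  4  3  -3  9 ]
  [ 0  0  0   1  0 ]
  [ 0  0  0   0  1 ]
  [ 0  0  0   0  0 ]
r1 := r1 − 9·r3
  [ 1  4  3  -3  0 ]
  [ 0  0  0   1  0 ]
  [ 0  0  0   0  1 ]
  [ 0  0  0   0  0 ]
r1 := r1 + 3·r2
  [ 1  4  3  0  0 ]
  [ 0  0  0  1  0 ]
  [ 0  0  0  0  1 ]
  [ 0  0  0  0  0 ]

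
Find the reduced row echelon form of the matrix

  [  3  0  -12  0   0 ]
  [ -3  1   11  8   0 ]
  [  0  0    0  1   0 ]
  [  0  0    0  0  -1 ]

ρ1 → 1/3·ρ1
  [  1  0  -4  0   0 ]
  [ -3  1  11  8   0 ]
  [  0  0   0  1   0 ]
  [  0  0   0  0  -1 ]
ρ2 → ρ2 + 3·ρ1
  [ 1  0  -4  0   0 ]
  [ 0  1  -1  8   0 ]
  [ 0  0   0  1   0 ]
  [ 0  0   0  0  -1 ]
ρ4 → -1·ρ4
  [ 1  0  -4  0  0 ]
  [ 0  1  -1  8  0 ]
  [ 0  0   0  1  0 ]
  [ 0  0   0  0  1 ]
ρ2 → ρ2 − 8·ρ3
  [ 1  0  -4  0  0 ]
  [ 0  1  -1  0  0 ]
  [ 0  0   0  1  0 ]
  [ 0  0   0  0  1 ]

[[1, 0, -4, 0, 0], [0, 1, -1, 0, 0], [0, 0, 0, 1, 0], [0, 0, 0, 0, 1]]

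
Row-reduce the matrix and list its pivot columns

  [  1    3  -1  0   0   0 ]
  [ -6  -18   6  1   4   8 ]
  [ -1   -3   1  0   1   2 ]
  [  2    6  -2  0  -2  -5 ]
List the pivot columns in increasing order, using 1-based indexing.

1, 4, 5, 6

Add 6 times R1 to R2.
  [  1   3  -1  0   0   0 ]
  [  0   0   0  1   4   8 ]
  [ -1  -3   1  0   1   2 ]
  [  2   6  -2  0  -2  -5 ]
Add R1 to R3.
  [ 1  3  -1  0   0   0 ]
  [ 0  0   0  1   4   8 ]
  [ 0  0   0  0   1   2 ]
  [ 2  6  -2  0  -2  -5 ]
Subtract 2 times R1 from R4.
  [ 1  3  -1  0   0   0 ]
  [ 0  0   0  1   4   8 ]
  [ 0  0   0  0   1   2 ]
  [ 0  0   0  0  -2  -5 ]
Add 2 times R3 to R4.
  [ 1  3  -1  0  0   0 ]
  [ 0  0   0  1  4   8 ]
  [ 0  0   0  0  1   2 ]
  [ 0  0   0  0  0  -1 ]
Multiply R4 by -1.
  [ 1  3  -1  0  0  0 ]
  [ 0  0   0  1  4  8 ]
  [ 0  0   0  0  1  2 ]
  [ 0  0   0  0  0  1 ]
Subtract 2 times R4 from R3.
  [ 1  3  -1  0  0  0 ]
  [ 0  0   0  1  4  8 ]
  [ 0  0   0  0  1  0 ]
  [ 0  0   0  0  0  1 ]
Subtract 8 times R4 from R2.
  [ 1  3  -1  0  0  0 ]
  [ 0  0   0  1  4  0 ]
  [ 0  0   0  0  1  0 ]
  [ 0  0   0  0  0  1 ]
Subtract 4 times R3 from R2.
  [ 1  3  -1  0  0  0 ]
  [ 0  0   0  1  0  0 ]
  [ 0  0   0  0  1  0 ]
  [ 0  0   0  0  0  1 ]
Pivot columns are the columns containing a leading 1.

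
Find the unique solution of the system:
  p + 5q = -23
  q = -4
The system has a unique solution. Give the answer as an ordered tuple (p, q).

(-3, -4)

Form the augmented matrix and row-reduce:
  [ 1  5  |  -23 ]
  [ 0  1  |   -4 ]
R1 -> R1 − 5·R2
  [ 1  0  |  -3 ]
  [ 0  1  |  -4 ]
Reading off the last column: p = -3, q = -4.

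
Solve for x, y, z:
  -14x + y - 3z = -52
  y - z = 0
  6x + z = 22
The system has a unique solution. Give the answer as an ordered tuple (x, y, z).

(4, -2, -2)

Form the augmented matrix and row-reduce:
  [ -14  1  -3  |  -52 ]
  [   0  1  -1  |    0 ]
  [   6  0   1  |   22 ]
Multiply R1 by -1/14.
  [ 1  -1/14  3/14  |  26/7 ]
  [ 0      1    -1  |     0 ]
  [ 6      0     1  |    22 ]
Subtract 6 times R1 from R3.
  [ 1  -1/14  3/14  |  26/7 ]
  [ 0      1    -1  |     0 ]
  [ 0    3/7  -2/7  |  -2/7 ]
Subtract 3/7 times R2 from R3.
  [ 1  -1/14  3/14  |  26/7 ]
  [ 0      1    -1  |     0 ]
  [ 0      0   1/7  |  -2/7 ]
Multiply R3 by 7.
  [ 1  -1/14  3/14  |  26/7 ]
  [ 0      1    -1  |     0 ]
  [ 0      0     1  |    -2 ]
Add R3 to R2.
  [ 1  -1/14  3/14  |  26/7 ]
  [ 0      1     0  |    -2 ]
  [ 0      0     1  |    -2 ]
Subtract 3/14 times R3 from R1.
  [ 1  -1/14  0  |  29/7 ]
  [ 0      1  0  |    -2 ]
  [ 0      0  1  |    -2 ]
Add 1/14 times R2 to R1.
  [ 1  0  0  |   4 ]
  [ 0  1  0  |  -2 ]
  [ 0  0  1  |  -2 ]
Reading off the last column: x = 4, y = -2, z = -2.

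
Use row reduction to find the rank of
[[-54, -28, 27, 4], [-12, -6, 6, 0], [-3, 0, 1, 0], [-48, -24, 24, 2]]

rank = 4

R1 := -1/54·R1
  [   1  14/27  -1/2  -2/27 ]
  [ -12     -6     6      0 ]
  [  -3      0     1      0 ]
  [ -48    -24    24      2 ]
R2 := R2 + 12·R1
  [   1  14/27  -1/2  -2/27 ]
  [   0    2/9     0   -8/9 ]
  [  -3      0     1      0 ]
  [ -48    -24    24      2 ]
R3 := R3 + 3·R1
  [   1  14/27  -1/2  -2/27 ]
  [   0    2/9     0   -8/9 ]
  [   0   14/9  -1/2   -2/9 ]
  [ -48    -24    24      2 ]
R4 := R4 + 48·R1
  [ 1  14/27  -1/2  -2/27 ]
  [ 0    2/9     0   -8/9 ]
  [ 0   14/9  -1/2   -2/9 ]
  [ 0    8/9     0  -14/9 ]
R2 := 9/2·R2
  [ 1  14/27  -1/2  -2/27 ]
  [ 0      1     0     -4 ]
  [ 0   14/9  -1/2   -2/9 ]
  [ 0    8/9     0  -14/9 ]
R3 := R3 − 14/9·R2
  [ 1  14/27  -1/2  -2/27 ]
  [ 0      1     0     -4 ]
  [ 0      0  -1/2      6 ]
  [ 0    8/9     0  -14/9 ]
R4 := R4 − 8/9·R2
  [ 1  14/27  -1/2  -2/27 ]
  [ 0      1     0     -4 ]
  [ 0      0  -1/2      6 ]
  [ 0      0     0      2 ]
R3 := -2·R3
  [ 1  14/27  -1/2  -2/27 ]
  [ 0      1     0     -4 ]
  [ 0      0     1    -12 ]
  [ 0      0     0      2 ]
R4 := 1/2·R4
  [ 1  14/27  -1/2  -2/27 ]
  [ 0      1     0     -4 ]
  [ 0      0     1    -12 ]
  [ 0      0     0      1 ]
R3 := R3 + 12·R4
  [ 1  14/27  -1/2  -2/27 ]
  [ 0      1     0     -4 ]
  [ 0      0     1      0 ]
  [ 0      0     0      1 ]
R2 := R2 + 4·R4
  [ 1  14/27  -1/2  -2/27 ]
  [ 0      1     0      0 ]
  [ 0      0     1      0 ]
  [ 0      0     0      1 ]
R1 := R1 + 2/27·R4
  [ 1  14/27  -1/2  0 ]
  [ 0      1     0  0 ]
  [ 0      0     1  0 ]
  [ 0      0     0  1 ]
R1 := R1 + 1/2·R3
  [ 1  14/27  0  0 ]
  [ 0      1  0  0 ]
  [ 0      0  1  0 ]
  [ 0      0  0  1 ]
R1 := R1 − 14/27·R2
  [ 1  0  0  0 ]
  [ 0  1  0  0 ]
  [ 0  0  1  0 ]
  [ 0  0  0  1 ]
The reduced form has 4 nonzero rows.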